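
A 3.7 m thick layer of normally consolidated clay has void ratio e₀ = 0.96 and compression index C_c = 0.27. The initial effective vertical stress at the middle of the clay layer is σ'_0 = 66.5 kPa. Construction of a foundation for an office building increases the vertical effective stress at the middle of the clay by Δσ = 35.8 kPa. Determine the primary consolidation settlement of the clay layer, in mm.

S_c ≈ 95.3 mm

Final effective stress: σ'_f = σ'_0 + Δσ = 66.5 + 35.8 = 102.3 kPa.
Normally consolidated clay, so the full stress increment lies on the virgin compression line:
S_c = C_c·H/(1+e₀)·log₁₀(σ'_f/σ'_0) = 0.27×3.7/(1+0.96)×log₁₀(102.3/66.5)
    = 0.50969 × 0.18705 = 0.09534 m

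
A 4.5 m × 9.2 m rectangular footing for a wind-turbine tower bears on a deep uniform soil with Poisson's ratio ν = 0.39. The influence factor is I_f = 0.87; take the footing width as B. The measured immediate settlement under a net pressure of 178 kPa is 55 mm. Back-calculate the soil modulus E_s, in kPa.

E_s ≈ 10700 kPa

S_e = q·B·(1−ν²)/E_s · I_f  ⇒  E_s = q·B·(1−ν²)·I_f / S_e.
E_s = 178 × 4.5 × 0.8479 × 0.87 / 0.055 = 10740 kPa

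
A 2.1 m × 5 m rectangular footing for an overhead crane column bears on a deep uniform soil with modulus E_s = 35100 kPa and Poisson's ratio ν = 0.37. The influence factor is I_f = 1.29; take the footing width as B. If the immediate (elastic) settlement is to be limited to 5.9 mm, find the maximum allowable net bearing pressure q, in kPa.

q ≈ 88.6 kPa

S_e = q·B·(1−ν²)/E_s · I_f  ⇒  q = S_e·E_s / (B·(1−ν²)·I_f).
q = 0.0059 × 35100 / (2.1 × 0.8631 × 1.29) = 88.57 kPa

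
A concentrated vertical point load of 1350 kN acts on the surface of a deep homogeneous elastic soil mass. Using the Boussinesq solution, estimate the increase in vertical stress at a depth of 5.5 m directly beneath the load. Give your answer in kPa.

Boussinesq vertical stress below a point load on an elastic half-space:
Δσ_z = 3P/(2πz²) · [1 + (r/z)²]^(−5/2)
r/z = 0/5.5 = 0; [1+(r/z)²]^(−5/2) = 1.
Δσ_z = 3×1350/(2π×5.5²) × 1 = 21.308 × 1 = 21.31 kPa

Δσ_z ≈ 21.3 kPa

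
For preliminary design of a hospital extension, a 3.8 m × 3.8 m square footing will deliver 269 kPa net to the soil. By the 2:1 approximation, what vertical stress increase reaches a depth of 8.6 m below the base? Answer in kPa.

By the 2:1 method the load spreads at 1 horizontal : 2 vertical, so at depth z the loaded area has grown by z in each plan dimension:
Δσ = qBL/((B+z)(L+z)) = 269×3.8×3.8/((3.8+8.6)(3.8+8.6)) = 25.262 kPa

Δσ_z ≈ 25.3 kPa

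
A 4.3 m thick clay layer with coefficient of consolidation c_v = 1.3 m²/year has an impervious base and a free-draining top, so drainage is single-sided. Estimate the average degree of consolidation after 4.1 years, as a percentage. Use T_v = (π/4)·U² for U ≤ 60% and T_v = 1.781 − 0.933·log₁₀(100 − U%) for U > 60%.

Drainage path length: H_d = H = 4.3 m (single drainage).
T_v = c_v·t/H_d² = 1.3×4.1/4.3² = 0.28826.
T_v = 0.28826 corresponds to the U > 60% branch:
U = 1 − 10^((1.781 − T_v)/0.933)/100 = 0.602

U ≈ 60.2 %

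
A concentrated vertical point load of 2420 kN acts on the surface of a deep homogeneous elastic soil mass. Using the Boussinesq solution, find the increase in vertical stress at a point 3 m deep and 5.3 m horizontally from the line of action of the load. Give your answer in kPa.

Δσ_z ≈ 3.72 kPa

Boussinesq vertical stress below a point load on an elastic half-space:
Δσ_z = 3P/(2πz²) · [1 + (r/z)²]^(−5/2)
r/z = 5.3/3 = 1.7667; [1+(r/z)²]^(−5/2) = 0.029004.
Δσ_z = 3×2420/(2π×3²) × 0.029004 = 128.38 × 0.029004 = 3.724 kPa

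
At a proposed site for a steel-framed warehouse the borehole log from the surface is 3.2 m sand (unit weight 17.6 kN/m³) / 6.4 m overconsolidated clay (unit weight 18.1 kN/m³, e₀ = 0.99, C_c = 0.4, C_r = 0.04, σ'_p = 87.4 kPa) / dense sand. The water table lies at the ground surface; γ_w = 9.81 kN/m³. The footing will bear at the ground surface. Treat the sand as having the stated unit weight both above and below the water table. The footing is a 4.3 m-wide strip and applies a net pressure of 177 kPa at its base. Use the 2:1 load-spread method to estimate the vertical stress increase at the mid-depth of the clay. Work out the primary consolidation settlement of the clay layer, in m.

S_c ≈ 0.219 m

Mid-depth of clay below the ground surface: z = 3.2 + 6.4/2 = 6.4 m.
Total vertical stress at mid-clay: σ_v = 17.6×3.2 + 18.1×3.2 = 114.24 kPa.
Pore pressure: u = 9.81×(6.4 − 0) = 62.784 kPa.
Initial effective stress: σ'_0 = σ_v − u = 114.24 − 62.784 = 51.456 kPa.
Stress increase at mid-clay by the 2:1 spreading method:
Δσ = qB/(B+z) = 177×4.3/(4.3+6.4) = 71.131 kPa
Final effective stress: σ'_f = 51.456 + 71.131 = 122.59 kPa.
σ'_f = 122.59 > σ'_p = 87.4 kPa, so the stress path crosses the preconsolidation pressure — recompression up to σ'_p, then virgin compression beyond:
S_c = H/(1+e₀)·[C_r·log₁₀(σ'_p/σ'_0) + C_c·log₁₀(σ'_f/σ'_p)]
    = 6.4/1.99 × [0.04×log₁₀(87.4/51.456) + 0.4×log₁₀(122.59/87.4)]
    = 3.2161 × [0.009203 + 0.058777] = 0.2186 m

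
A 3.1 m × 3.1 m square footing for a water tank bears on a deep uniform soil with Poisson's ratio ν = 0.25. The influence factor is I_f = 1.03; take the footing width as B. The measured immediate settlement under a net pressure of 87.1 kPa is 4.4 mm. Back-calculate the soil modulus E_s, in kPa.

S_e = q·B·(1−ν²)/E_s · I_f  ⇒  E_s = q·B·(1−ν²)·I_f / S_e.
E_s = 87.1 × 3.1 × 0.9375 × 1.03 / 0.0044 = 59260 kPa

E_s ≈ 59300 kPa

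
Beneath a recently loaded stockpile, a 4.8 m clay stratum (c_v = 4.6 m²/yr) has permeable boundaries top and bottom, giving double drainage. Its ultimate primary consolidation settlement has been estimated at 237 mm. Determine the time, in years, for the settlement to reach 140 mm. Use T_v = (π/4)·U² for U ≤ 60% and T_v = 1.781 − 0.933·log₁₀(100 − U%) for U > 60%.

t ≈ 0.343 years

Drainage path length: H_d = H/2 = 2.4 m (double drainage).
U = S(t)/S_ult = 140/237 = 0.5907.
U ≤ 60%: T_v = (π/4)·U² = (π/4)×0.59072² = 0.27406.
t = T_v·H_d²/c_v = 0.27406×2.4²/4.6 = 0.3432 years.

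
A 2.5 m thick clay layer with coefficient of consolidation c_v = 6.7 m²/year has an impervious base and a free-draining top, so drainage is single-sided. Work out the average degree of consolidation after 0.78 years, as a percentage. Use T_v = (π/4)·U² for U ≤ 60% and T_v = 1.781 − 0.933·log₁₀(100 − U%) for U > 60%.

Drainage path length: H_d = H = 2.5 m (single drainage).
T_v = c_v·t/H_d² = 6.7×0.78/2.5² = 0.83616.
T_v = 0.83616 corresponds to the U > 60% branch:
U = 1 − 10^((1.781 − T_v)/0.933)/100 = 0.897

U ≈ 89.7 %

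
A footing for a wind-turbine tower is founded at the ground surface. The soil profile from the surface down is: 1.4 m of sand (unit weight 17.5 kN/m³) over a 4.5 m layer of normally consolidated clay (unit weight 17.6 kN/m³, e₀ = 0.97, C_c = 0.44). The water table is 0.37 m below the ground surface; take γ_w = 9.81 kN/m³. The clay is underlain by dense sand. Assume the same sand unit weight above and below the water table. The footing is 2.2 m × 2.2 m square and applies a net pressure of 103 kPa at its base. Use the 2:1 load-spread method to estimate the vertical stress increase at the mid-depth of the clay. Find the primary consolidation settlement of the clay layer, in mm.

Mid-depth of clay below the ground surface: z = 1.4 + 4.5/2 = 3.65 m.
Total vertical stress at mid-clay: σ_v = 17.5×1.4 + 17.6×2.25 = 64.1 kPa.
Pore pressure: u = 9.81×(3.65 − 0.37) = 32.177 kPa.
Initial effective stress: σ'_0 = σ_v − u = 64.1 − 32.177 = 31.923 kPa.
Stress increase at mid-clay by the 2:1 spreading method:
Δσ = qBL/((B+z)(L+z)) = 103×2.2×2.2/((2.2+3.65)(2.2+3.65)) = 14.567 kPa
Final effective stress: σ'_f = σ'_0 + Δσ = 31.923 + 14.567 = 46.49 kPa.
Normally consolidated clay, so the full stress increment lies on the virgin compression line:
S_c = C_c·H/(1+e₀)·log₁₀(σ'_f/σ'_0) = 0.44×4.5/(1+0.97)×log₁₀(46.49/31.923)
    = 1.0051 × 0.16326 = 0.1641 m

S_c ≈ 164 mm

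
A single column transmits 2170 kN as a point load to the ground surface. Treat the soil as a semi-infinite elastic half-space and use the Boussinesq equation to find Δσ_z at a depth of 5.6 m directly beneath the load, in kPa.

Boussinesq vertical stress below a point load on an elastic half-space:
Δσ_z = 3P/(2πz²) · [1 + (r/z)²]^(−5/2)
r/z = 0/5.6 = 0; [1+(r/z)²]^(−5/2) = 1.
Δσ_z = 3×2170/(2π×5.6²) × 1 = 33.039 × 1 = 33.04 kPa

Δσ_z ≈ 33 kPa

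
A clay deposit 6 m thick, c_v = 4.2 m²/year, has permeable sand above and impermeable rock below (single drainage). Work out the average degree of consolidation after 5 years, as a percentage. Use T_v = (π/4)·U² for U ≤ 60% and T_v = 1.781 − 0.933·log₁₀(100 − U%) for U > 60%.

U ≈ 80.8 %

Drainage path length: H_d = H = 6 m (single drainage).
T_v = c_v·t/H_d² = 4.2×5/6² = 0.58333.
T_v = 0.58333 corresponds to the U > 60% branch:
U = 1 − 10^((1.781 − T_v)/0.933)/100 = 0.8078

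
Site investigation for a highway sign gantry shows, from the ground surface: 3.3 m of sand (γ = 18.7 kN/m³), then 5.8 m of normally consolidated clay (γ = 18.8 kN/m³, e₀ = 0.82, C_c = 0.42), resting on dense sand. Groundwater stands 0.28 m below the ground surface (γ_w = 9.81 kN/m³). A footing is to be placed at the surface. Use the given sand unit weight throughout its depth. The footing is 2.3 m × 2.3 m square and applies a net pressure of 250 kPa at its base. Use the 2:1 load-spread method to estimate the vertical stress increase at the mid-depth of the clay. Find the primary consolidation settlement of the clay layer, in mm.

Mid-depth of clay below the ground surface: z = 3.3 + 5.8/2 = 6.2 m.
Total vertical stress at mid-clay: σ_v = 18.7×3.3 + 18.8×2.9 = 116.23 kPa.
Pore pressure: u = 9.81×(6.2 − 0.28) = 58.075 kPa.
Initial effective stress: σ'_0 = σ_v − u = 116.23 − 58.075 = 58.155 kPa.
Stress increase at mid-clay by the 2:1 spreading method:
Δσ = qBL/((B+z)(L+z)) = 250×2.3×2.3/((2.3+6.2)(2.3+6.2)) = 18.304 kPa
Final effective stress: σ'_f = σ'_0 + Δσ = 58.155 + 18.304 = 76.459 kPa.
Normally consolidated clay, so the full stress increment lies on the virgin compression line:
S_c = C_c·H/(1+e₀)·log₁₀(σ'_f/σ'_0) = 0.42×5.8/(1+0.82)×log₁₀(76.459/58.155)
    = 1.3385 × 0.11884 = 0.1591 m

S_c ≈ 159 mm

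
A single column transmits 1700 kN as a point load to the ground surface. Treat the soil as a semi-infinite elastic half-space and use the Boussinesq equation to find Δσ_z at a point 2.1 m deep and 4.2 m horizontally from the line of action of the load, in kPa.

Boussinesq vertical stress below a point load on an elastic half-space:
Δσ_z = 3P/(2πz²) · [1 + (r/z)²]^(−5/2)
r/z = 4.2/2.1 = 2; [1+(r/z)²]^(−5/2) = 0.017889.
Δσ_z = 3×1700/(2π×2.1²) × 0.017889 = 184.06 × 0.017889 = 3.293 kPa

Δσ_z ≈ 3.29 kPa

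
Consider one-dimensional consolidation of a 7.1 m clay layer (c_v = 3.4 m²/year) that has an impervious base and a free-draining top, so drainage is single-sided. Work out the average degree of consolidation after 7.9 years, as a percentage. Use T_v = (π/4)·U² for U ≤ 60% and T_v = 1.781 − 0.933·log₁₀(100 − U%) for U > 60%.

U ≈ 78.2 %

Drainage path length: H_d = H = 7.1 m (single drainage).
T_v = c_v·t/H_d² = 3.4×7.9/7.1² = 0.53283.
T_v = 0.53283 corresponds to the U > 60% branch:
U = 1 − 10^((1.781 − T_v)/0.933)/100 = 0.7823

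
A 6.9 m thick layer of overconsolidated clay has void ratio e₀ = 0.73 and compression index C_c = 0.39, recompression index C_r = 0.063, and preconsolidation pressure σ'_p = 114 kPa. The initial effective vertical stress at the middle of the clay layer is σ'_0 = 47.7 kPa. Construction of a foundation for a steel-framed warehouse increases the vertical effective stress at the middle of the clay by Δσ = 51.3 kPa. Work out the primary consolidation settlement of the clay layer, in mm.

S_c ≈ 79.7 mm

Final effective stress: σ'_f = 47.7 + 51.3 = 99 kPa.
σ'_f = 99 ≤ σ'_p = 114 kPa, so the clay remains overconsolidated and only the recompression index applies:
S_c = C_r·H/(1+e₀)·log₁₀(σ'_f/σ'_0) = 0.063×6.9/1.73×log₁₀(99/47.7)
    = 0.25127 × 0.31712 = 0.07968 m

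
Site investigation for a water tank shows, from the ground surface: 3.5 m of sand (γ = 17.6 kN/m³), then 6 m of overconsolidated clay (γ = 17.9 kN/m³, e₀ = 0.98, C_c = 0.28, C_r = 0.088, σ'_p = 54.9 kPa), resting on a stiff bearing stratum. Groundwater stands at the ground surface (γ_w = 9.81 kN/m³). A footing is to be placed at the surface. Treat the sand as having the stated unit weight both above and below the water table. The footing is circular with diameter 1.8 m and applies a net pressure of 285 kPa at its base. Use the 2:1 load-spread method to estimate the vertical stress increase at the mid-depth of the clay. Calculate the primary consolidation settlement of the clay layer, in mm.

S_c ≈ 69.2 mm

Mid-depth of clay below the ground surface: z = 3.5 + 6/2 = 6.5 m.
Total vertical stress at mid-clay: σ_v = 17.6×3.5 + 17.9×3 = 115.3 kPa.
Pore pressure: u = 9.81×(6.5 − 0) = 63.765 kPa.
Initial effective stress: σ'_0 = σ_v − u = 115.3 − 63.765 = 51.535 kPa.
Stress increase at mid-clay by the 2:1 spreading method:
Δσ ≈ qD²/(D+z)² = 285×1.8²/(1.8+6.5)² = 13.404 kPa
Final effective stress: σ'_f = 51.535 + 13.404 = 64.939 kPa.
σ'_f = 64.939 > σ'_p = 54.9 kPa, so the stress path crosses the preconsolidation pressure — recompression up to σ'_p, then virgin compression beyond:
S_c = H/(1+e₀)·[C_r·log₁₀(σ'_p/σ'_0) + C_c·log₁₀(σ'_f/σ'_p)]
    = 6/1.98 × [0.088×log₁₀(54.9/51.535) + 0.28×log₁₀(64.939/54.9)]
    = 3.0303 × [0.0024174 + 0.020421] = 0.06921 m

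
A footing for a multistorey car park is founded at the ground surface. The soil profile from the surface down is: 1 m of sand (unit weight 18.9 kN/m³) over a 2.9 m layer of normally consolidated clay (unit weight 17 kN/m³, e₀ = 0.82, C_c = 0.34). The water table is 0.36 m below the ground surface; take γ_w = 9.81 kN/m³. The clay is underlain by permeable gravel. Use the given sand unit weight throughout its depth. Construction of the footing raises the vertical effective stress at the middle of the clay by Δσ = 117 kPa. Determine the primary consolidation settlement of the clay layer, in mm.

Mid-depth of clay below the ground surface: z = 1 + 2.9/2 = 2.45 m.
Total vertical stress at mid-clay: σ_v = 18.9×1 + 17×1.45 = 43.55 kPa.
Pore pressure: u = 9.81×(2.45 − 0.36) = 20.503 kPa.
Initial effective stress: σ'_0 = σ_v − u = 43.55 − 20.503 = 23.047 kPa.
Final effective stress: σ'_f = σ'_0 + Δσ = 23.047 + 117 = 140.05 kPa.
Normally consolidated clay, so the full stress increment lies on the virgin compression line:
S_c = C_c·H/(1+e₀)·log₁₀(σ'_f/σ'_0) = 0.34×2.9/(1+0.82)×log₁₀(140.05/23.047)
    = 0.54176 × 0.78367 = 0.4246 m

S_c ≈ 425 mm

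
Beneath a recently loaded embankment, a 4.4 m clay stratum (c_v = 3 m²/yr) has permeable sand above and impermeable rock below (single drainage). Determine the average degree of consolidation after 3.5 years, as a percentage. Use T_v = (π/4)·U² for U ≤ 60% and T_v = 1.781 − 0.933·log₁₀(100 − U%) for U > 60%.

U ≈ 78.7 %

Drainage path length: H_d = H = 4.4 m (single drainage).
T_v = c_v·t/H_d² = 3×3.5/4.4² = 0.54236.
T_v = 0.54236 corresponds to the U > 60% branch:
U = 1 − 10^((1.781 − T_v)/0.933)/100 = 0.7874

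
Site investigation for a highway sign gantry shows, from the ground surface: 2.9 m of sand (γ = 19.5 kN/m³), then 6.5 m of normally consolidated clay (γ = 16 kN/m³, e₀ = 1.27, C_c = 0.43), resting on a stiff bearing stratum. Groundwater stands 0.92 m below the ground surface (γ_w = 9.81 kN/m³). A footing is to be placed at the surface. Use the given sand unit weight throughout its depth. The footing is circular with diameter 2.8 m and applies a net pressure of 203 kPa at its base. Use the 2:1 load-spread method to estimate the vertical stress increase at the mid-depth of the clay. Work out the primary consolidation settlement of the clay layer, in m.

S_c ≈ 0.159 m

Mid-depth of clay below the ground surface: z = 2.9 + 6.5/2 = 6.15 m.
Total vertical stress at mid-clay: σ_v = 19.5×2.9 + 16×3.25 = 108.55 kPa.
Pore pressure: u = 9.81×(6.15 − 0.92) = 51.306 kPa.
Initial effective stress: σ'_0 = σ_v − u = 108.55 − 51.306 = 57.244 kPa.
Stress increase at mid-clay by the 2:1 spreading method:
Δσ ≈ qD²/(D+z)² = 203×2.8²/(2.8+6.15)² = 19.869 kPa
Final effective stress: σ'_f = σ'_0 + Δσ = 57.244 + 19.869 = 77.113 kPa.
Normally consolidated clay, so the full stress increment lies on the virgin compression line:
S_c = C_c·H/(1+e₀)·log₁₀(σ'_f/σ'_0) = 0.43×6.5/(1+1.27)×log₁₀(77.113/57.244)
    = 1.2313 × 0.1294 = 0.1593 m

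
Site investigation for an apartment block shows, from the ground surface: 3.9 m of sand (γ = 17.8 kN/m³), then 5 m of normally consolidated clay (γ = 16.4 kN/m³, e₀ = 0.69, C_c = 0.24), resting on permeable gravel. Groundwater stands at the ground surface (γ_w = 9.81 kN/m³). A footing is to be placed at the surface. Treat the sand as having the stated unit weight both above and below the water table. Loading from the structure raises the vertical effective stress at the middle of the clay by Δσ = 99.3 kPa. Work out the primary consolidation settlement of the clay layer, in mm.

Mid-depth of clay below the ground surface: z = 3.9 + 5/2 = 6.4 m.
Total vertical stress at mid-clay: σ_v = 17.8×3.9 + 16.4×2.5 = 110.42 kPa.
Pore pressure: u = 9.81×(6.4 − 0) = 62.784 kPa.
Initial effective stress: σ'_0 = σ_v − u = 110.42 − 62.784 = 47.636 kPa.
Final effective stress: σ'_f = σ'_0 + Δσ = 47.636 + 99.3 = 146.94 kPa.
Normally consolidated clay, so the full stress increment lies on the virgin compression line:
S_c = C_c·H/(1+e₀)·log₁₀(σ'_f/σ'_0) = 0.24×5/(1+0.69)×log₁₀(146.94/47.636)
    = 0.71006 × 0.4892 = 0.3474 m

S_c ≈ 347 mm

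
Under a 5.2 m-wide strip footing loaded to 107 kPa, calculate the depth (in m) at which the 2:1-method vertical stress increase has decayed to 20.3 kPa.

2:1 spreading — at depth z the loaded area has grown by z in each plan dimension:
qB/(B+z) = Δσ_z ⇒ z = qB/Δσ_z − B = 107×5.2/20.3 − 5.2 = 22.21 m

z ≈ 22.2 m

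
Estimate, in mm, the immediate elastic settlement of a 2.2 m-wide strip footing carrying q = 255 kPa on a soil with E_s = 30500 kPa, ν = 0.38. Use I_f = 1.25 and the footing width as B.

S_e ≈ 19.7 mm

Immediate (elastic) settlement: S_e = q·B·(1−ν²)/E_s · I_f.
S_e = 255 × 2.2 × (1 − 0.38²) / 30500 × 1.25
    = 255 × 2.2 × 0.8556 / 30500 × 1.25
    = 0.01967 m = 19.67 mm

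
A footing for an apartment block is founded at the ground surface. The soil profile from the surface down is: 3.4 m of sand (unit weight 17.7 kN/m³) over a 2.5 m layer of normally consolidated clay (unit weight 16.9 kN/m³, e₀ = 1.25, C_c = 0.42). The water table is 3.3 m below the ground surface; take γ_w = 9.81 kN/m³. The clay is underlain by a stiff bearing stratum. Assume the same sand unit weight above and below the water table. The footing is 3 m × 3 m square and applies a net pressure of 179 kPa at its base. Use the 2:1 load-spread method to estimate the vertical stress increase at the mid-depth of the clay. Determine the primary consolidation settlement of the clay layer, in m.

Mid-depth of clay below the ground surface: z = 3.4 + 2.5/2 = 4.65 m.
Total vertical stress at mid-clay: σ_v = 17.7×3.4 + 16.9×1.25 = 81.305 kPa.
Pore pressure: u = 9.81×(4.65 − 3.3) = 13.244 kPa.
Initial effective stress: σ'_0 = σ_v − u = 81.305 − 13.244 = 68.061 kPa.
Stress increase at mid-clay by the 2:1 spreading method:
Δσ = qBL/((B+z)(L+z)) = 179×3×3/((3+4.65)(3+4.65)) = 27.528 kPa
Final effective stress: σ'_f = σ'_0 + Δσ = 68.061 + 27.528 = 95.589 kPa.
Normally consolidated clay, so the full stress increment lies on the virgin compression line:
S_c = C_c·H/(1+e₀)·log₁₀(σ'_f/σ'_0) = 0.42×2.5/(1+1.25)×log₁₀(95.589/68.061)
    = 0.46667 × 0.14751 = 0.06884 m

S_c ≈ 0.0688 m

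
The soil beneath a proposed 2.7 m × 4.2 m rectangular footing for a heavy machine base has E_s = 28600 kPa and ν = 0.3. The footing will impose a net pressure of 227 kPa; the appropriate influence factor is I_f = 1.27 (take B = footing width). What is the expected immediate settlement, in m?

S_e ≈ 0.0248 m

Immediate (elastic) settlement: S_e = q·B·(1−ν²)/E_s · I_f.
S_e = 227 × 2.7 × (1 − 0.3²) / 28600 × 1.27
    = 227 × 2.7 × 0.91 / 28600 × 1.27
    = 0.02477 m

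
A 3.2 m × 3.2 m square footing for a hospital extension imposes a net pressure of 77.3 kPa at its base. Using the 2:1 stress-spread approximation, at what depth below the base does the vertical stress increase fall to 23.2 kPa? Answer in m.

z ≈ 2.64 m

2:1 spreading — at depth z the loaded area has grown by z in each plan dimension:
qB²/(B+z)² = Δσ_z ⇒ z = B(√(q/Δσ_z) − 1) = 3.2×(√(77.3/23.2) − 1) = 2.641 m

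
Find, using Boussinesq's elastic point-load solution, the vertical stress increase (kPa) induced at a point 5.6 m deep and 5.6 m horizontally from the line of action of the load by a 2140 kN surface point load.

Boussinesq vertical stress below a point load on an elastic half-space:
Δσ_z = 3P/(2πz²) · [1 + (r/z)²]^(−5/2)
r/z = 5.6/5.6 = 1; [1+(r/z)²]^(−5/2) = 0.17678.
Δσ_z = 3×2140/(2π×5.6²) × 0.17678 = 32.582 × 0.17678 = 5.76 kPa

Δσ_z ≈ 5.76 kPa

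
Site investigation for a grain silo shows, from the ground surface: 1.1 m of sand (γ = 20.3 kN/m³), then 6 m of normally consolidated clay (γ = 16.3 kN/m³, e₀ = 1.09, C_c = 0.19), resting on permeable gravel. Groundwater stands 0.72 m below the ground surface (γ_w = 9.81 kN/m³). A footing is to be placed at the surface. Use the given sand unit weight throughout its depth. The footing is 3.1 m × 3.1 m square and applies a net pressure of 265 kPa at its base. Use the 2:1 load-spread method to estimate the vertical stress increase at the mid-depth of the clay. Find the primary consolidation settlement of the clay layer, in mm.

Mid-depth of clay below the ground surface: z = 1.1 + 6/2 = 4.1 m.
Total vertical stress at mid-clay: σ_v = 20.3×1.1 + 16.3×3 = 71.23 kPa.
Pore pressure: u = 9.81×(4.1 − 0.72) = 33.158 kPa.
Initial effective stress: σ'_0 = σ_v − u = 71.23 − 33.158 = 38.072 kPa.
Stress increase at mid-clay by the 2:1 spreading method:
Δσ = qBL/((B+z)(L+z)) = 265×3.1×3.1/((3.1+4.1)(3.1+4.1)) = 49.125 kPa
Final effective stress: σ'_f = σ'_0 + Δσ = 38.072 + 49.125 = 87.197 kPa.
Normally consolidated clay, so the full stress increment lies on the virgin compression line:
S_c = C_c·H/(1+e₀)·log₁₀(σ'_f/σ'_0) = 0.19×6/(1+1.09)×log₁₀(87.197/38.072)
    = 0.54545 × 0.3599 = 0.1963 m

S_c ≈ 196 mm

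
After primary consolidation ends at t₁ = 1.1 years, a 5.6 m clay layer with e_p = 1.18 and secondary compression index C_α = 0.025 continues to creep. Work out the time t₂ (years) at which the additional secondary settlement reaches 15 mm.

t₂ ≈ 1.88 years

S_s = C_α·H/(1+e_p)·log₁₀(t₂/t₁) ⇒ log₁₀(t₂/t₁) = S_s·(1+e_p)/(C_α·H).
log₁₀(t₂/t₁) = 0.015 × (1+1.18) / (0.025×5.6) = 0.2336
t₂ = t₁ × 10^0.2336 = 1.1 × 1.712 = 1.883 years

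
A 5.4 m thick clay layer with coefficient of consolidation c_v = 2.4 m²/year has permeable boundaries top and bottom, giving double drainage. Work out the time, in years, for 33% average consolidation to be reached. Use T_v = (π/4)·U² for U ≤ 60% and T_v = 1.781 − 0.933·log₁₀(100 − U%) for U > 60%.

t ≈ 0.26 years

Drainage path length: H_d = H/2 = 2.7 m (double drainage).
U ≤ 60%: T_v = (π/4)·U² = (π/4)×0.33² = 0.08553.
t = T_v·H_d²/c_v = 0.08553×2.7²/2.4 = 0.2598 years.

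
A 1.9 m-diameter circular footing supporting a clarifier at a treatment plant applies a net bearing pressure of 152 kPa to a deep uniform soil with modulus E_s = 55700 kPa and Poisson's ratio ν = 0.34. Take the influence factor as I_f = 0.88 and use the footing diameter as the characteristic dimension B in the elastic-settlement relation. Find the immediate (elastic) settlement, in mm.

Immediate (elastic) settlement: S_e = q·B·(1−ν²)/E_s · I_f.
S_e = 152 × 1.9 × (1 − 0.34²) / 55700 × 0.88
    = 152 × 1.9 × 0.8844 / 55700 × 0.88
    = 0.004035 m = 4.035 mm

S_e ≈ 4.04 mm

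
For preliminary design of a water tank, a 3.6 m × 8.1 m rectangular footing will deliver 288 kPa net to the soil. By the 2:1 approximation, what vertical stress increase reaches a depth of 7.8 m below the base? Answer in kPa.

By the 2:1 method the load spreads at 1 horizontal : 2 vertical, so at depth z the loaded area has grown by z in each plan dimension:
Δσ = qBL/((B+z)(L+z)) = 288×3.6×8.1/((3.6+7.8)(8.1+7.8)) = 46.332 kPa

Δσ_z ≈ 46.3 kPa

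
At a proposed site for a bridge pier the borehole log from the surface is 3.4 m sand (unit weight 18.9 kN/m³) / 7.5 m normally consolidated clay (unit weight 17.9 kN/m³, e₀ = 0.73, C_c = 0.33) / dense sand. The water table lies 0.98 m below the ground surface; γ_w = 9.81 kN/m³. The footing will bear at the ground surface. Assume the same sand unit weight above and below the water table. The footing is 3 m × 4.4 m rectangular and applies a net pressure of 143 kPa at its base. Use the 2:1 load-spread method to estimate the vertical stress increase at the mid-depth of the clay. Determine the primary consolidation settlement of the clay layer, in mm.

Mid-depth of clay below the ground surface: z = 3.4 + 7.5/2 = 7.15 m.
Total vertical stress at mid-clay: σ_v = 18.9×3.4 + 17.9×3.75 = 131.38 kPa.
Pore pressure: u = 9.81×(7.15 − 0.98) = 60.528 kPa.
Initial effective stress: σ'_0 = σ_v − u = 131.38 − 60.528 = 70.852 kPa.
Stress increase at mid-clay by the 2:1 spreading method:
Δσ = qBL/((B+z)(L+z)) = 143×3×4.4/((3+7.15)(4.4+7.15)) = 16.101 kPa
Final effective stress: σ'_f = σ'_0 + Δσ = 70.852 + 16.101 = 86.953 kPa.
Normally consolidated clay, so the full stress increment lies on the virgin compression line:
S_c = C_c·H/(1+e₀)·log₁₀(σ'_f/σ'_0) = 0.33×7.5/(1+0.73)×log₁₀(86.953/70.852)
    = 1.4306 × 0.088932 = 0.1272 m

S_c ≈ 127 mm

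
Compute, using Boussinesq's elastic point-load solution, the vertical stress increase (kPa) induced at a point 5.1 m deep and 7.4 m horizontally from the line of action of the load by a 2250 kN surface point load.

Boussinesq vertical stress below a point load on an elastic half-space:
Δσ_z = 3P/(2πz²) · [1 + (r/z)²]^(−5/2)
r/z = 7.4/5.1 = 1.451; [1+(r/z)²]^(−5/2) = 0.058847.
Δσ_z = 3×2250/(2π×5.1²) × 0.058847 = 41.303 × 0.058847 = 2.431 kPa

Δσ_z ≈ 2.43 kPa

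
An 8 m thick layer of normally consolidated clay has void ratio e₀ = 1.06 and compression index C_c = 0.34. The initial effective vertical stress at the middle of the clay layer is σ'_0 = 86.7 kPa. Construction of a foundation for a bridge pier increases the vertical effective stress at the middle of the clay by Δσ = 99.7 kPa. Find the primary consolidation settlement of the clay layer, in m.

Final effective stress: σ'_f = σ'_0 + Δσ = 86.7 + 99.7 = 186.4 kPa.
Normally consolidated clay, so the full stress increment lies on the virgin compression line:
S_c = C_c·H/(1+e₀)·log₁₀(σ'_f/σ'_0) = 0.34×8/(1+1.06)×log₁₀(186.4/86.7)
    = 1.3204 × 0.33243 = 0.4389 m

S_c ≈ 0.439 m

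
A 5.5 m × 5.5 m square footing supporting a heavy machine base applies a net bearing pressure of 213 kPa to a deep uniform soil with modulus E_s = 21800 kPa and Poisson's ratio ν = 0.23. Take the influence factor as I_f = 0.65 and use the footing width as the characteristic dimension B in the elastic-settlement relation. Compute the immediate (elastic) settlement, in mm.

S_e ≈ 33.1 mm

Immediate (elastic) settlement: S_e = q·B·(1−ν²)/E_s · I_f.
S_e = 213 × 5.5 × (1 − 0.23²) / 21800 × 0.65
    = 213 × 5.5 × 0.9471 / 21800 × 0.65
    = 0.03308 m = 33.08 mm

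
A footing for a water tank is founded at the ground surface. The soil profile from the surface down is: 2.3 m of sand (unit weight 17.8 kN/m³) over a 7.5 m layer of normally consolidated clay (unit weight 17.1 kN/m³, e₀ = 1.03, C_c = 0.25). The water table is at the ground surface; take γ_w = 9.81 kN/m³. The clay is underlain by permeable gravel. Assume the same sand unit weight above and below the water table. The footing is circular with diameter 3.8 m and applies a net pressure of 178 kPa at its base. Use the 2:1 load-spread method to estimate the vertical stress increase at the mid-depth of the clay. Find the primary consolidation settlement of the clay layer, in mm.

Mid-depth of clay below the ground surface: z = 2.3 + 7.5/2 = 6.05 m.
Total vertical stress at mid-clay: σ_v = 17.8×2.3 + 17.1×3.75 = 105.06 kPa.
Pore pressure: u = 9.81×(6.05 − 0) = 59.351 kPa.
Initial effective stress: σ'_0 = σ_v − u = 105.06 − 59.351 = 45.709 kPa.
Stress increase at mid-clay by the 2:1 spreading method:
Δσ ≈ qD²/(D+z)² = 178×3.8²/(3.8+6.05)² = 26.492 kPa
Final effective stress: σ'_f = σ'_0 + Δσ = 45.709 + 26.492 = 72.201 kPa.
Normally consolidated clay, so the full stress increment lies on the virgin compression line:
S_c = C_c·H/(1+e₀)·log₁₀(σ'_f/σ'_0) = 0.25×7.5/(1+1.03)×log₁₀(72.201/45.709)
    = 0.92365 × 0.19854 = 0.1834 m

S_c ≈ 183 mm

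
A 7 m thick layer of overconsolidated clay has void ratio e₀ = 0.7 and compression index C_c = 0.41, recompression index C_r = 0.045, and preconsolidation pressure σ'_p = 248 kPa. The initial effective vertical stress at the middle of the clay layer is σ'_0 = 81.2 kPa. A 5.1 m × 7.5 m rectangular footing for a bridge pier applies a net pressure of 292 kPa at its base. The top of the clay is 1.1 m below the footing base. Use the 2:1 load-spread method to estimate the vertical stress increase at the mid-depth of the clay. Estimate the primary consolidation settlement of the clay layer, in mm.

Mid-depth of clay below the footing base: z = 1.1 + 7/2 = 4.6 m.
Stress increase at mid-clay by the 2:1 spreading method:
Δσ = qBL/((B+z)(L+z)) = 292×5.1×7.5/((5.1+4.6)(7.5+4.6)) = 95.161 kPa
Final effective stress: σ'_f = 81.2 + 95.161 = 176.36 kPa.
σ'_f = 176.36 ≤ σ'_p = 248 kPa, so the clay remains overconsolidated and only the recompression index applies:
S_c = C_r·H/(1+e₀)·log₁₀(σ'_f/σ'_0) = 0.045×7/1.7×log₁₀(176.36/81.2)
    = 0.18529 × 0.33684 = 0.06241 m

S_c ≈ 62.4 mm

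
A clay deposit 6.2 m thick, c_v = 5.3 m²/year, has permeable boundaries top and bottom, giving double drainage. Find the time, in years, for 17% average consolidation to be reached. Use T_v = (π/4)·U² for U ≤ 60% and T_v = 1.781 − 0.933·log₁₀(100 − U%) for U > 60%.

Drainage path length: H_d = H/2 = 3.1 m (double drainage).
U ≤ 60%: T_v = (π/4)·U² = (π/4)×0.17² = 0.022698.
t = T_v·H_d²/c_v = 0.022698×3.1²/5.3 = 0.04116 years.

t ≈ 0.0412 years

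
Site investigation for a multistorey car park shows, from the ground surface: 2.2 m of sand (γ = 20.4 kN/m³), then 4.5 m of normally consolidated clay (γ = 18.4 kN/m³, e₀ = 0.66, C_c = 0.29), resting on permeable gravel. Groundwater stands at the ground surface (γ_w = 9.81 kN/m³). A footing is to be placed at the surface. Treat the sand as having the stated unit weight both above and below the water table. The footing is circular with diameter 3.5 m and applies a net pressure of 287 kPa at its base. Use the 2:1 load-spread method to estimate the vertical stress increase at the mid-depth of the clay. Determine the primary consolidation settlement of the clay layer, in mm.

S_c ≈ 285 mm

Mid-depth of clay below the ground surface: z = 2.2 + 4.5/2 = 4.45 m.
Total vertical stress at mid-clay: σ_v = 20.4×2.2 + 18.4×2.25 = 86.28 kPa.
Pore pressure: u = 9.81×(4.45 − 0) = 43.655 kPa.
Initial effective stress: σ'_0 = σ_v − u = 86.28 − 43.655 = 42.625 kPa.
Stress increase at mid-clay by the 2:1 spreading method:
Δσ ≈ qD²/(D+z)² = 287×3.5²/(3.5+4.45)² = 55.627 kPa
Final effective stress: σ'_f = σ'_0 + Δσ = 42.625 + 55.627 = 98.252 kPa.
Normally consolidated clay, so the full stress increment lies on the virgin compression line:
S_c = C_c·H/(1+e₀)·log₁₀(σ'_f/σ'_0) = 0.29×4.5/(1+0.66)×log₁₀(98.252/42.625)
    = 0.78614 × 0.36268 = 0.2851 m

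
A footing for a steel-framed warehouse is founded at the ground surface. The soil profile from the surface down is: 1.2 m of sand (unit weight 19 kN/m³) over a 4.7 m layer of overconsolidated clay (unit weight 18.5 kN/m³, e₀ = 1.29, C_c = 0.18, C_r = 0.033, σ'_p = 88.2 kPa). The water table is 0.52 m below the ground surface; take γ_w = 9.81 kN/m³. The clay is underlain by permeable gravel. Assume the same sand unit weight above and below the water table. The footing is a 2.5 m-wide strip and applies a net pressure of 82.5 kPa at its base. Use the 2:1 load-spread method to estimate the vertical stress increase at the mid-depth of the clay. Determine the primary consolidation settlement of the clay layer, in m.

S_c ≈ 0.0194 m

Mid-depth of clay below the ground surface: z = 1.2 + 4.7/2 = 3.55 m.
Total vertical stress at mid-clay: σ_v = 19×1.2 + 18.5×2.35 = 66.275 kPa.
Pore pressure: u = 9.81×(3.55 − 0.52) = 29.724 kPa.
Initial effective stress: σ'_0 = σ_v − u = 66.275 − 29.724 = 36.551 kPa.
Stress increase at mid-clay by the 2:1 spreading method:
Δσ = qB/(B+z) = 82.5×2.5/(2.5+3.55) = 34.091 kPa
Final effective stress: σ'_f = 36.551 + 34.091 = 70.642 kPa.
σ'_f = 70.642 ≤ σ'_p = 88.2 kPa, so the clay remains overconsolidated and only the recompression index applies:
S_c = C_r·H/(1+e₀)·log₁₀(σ'_f/σ'_0) = 0.033×4.7/2.29×log₁₀(70.642/36.551)
    = 0.067729 × 0.28616 = 0.01938 m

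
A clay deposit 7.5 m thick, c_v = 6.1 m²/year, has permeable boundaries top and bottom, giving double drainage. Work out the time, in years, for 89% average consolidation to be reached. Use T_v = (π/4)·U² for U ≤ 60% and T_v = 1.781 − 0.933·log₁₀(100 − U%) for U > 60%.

t ≈ 1.87 years

Drainage path length: H_d = H/2 = 3.75 m (double drainage).
U > 60%: T_v = 1.781 − 0.933·log₁₀(100 − 89) = 0.80938.
t = T_v·H_d²/c_v = 0.80938×3.75²/6.1 = 1.866 years.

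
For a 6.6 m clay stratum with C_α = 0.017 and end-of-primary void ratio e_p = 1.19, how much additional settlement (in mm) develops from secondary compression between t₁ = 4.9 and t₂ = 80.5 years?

S_s ≈ 62.3 mm

Secondary compression: S_s = C_α·H/(1+e_p)·log₁₀(t₂/t₁)
S_s = 0.017×6.6/(1+1.19)×log₁₀(80.5/4.9)
    = 0.05123 × 1.216 = 0.06228 m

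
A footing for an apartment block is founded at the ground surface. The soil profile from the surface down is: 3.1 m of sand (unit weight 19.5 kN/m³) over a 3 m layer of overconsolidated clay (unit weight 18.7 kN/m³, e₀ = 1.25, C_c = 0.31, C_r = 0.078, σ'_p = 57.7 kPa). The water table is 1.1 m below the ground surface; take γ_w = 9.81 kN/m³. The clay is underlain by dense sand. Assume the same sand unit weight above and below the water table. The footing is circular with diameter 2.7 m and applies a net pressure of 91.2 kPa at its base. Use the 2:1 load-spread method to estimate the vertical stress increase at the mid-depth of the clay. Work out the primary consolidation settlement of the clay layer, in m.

Mid-depth of clay below the ground surface: z = 3.1 + 3/2 = 4.6 m.
Total vertical stress at mid-clay: σ_v = 19.5×3.1 + 18.7×1.5 = 88.5 kPa.
Pore pressure: u = 9.81×(4.6 − 1.1) = 34.335 kPa.
Initial effective stress: σ'_0 = σ_v − u = 88.5 − 34.335 = 54.165 kPa.
Stress increase at mid-clay by the 2:1 spreading method:
Δσ ≈ qD²/(D+z)² = 91.2×2.7²/(2.7+4.6)² = 12.476 kPa
Final effective stress: σ'_f = 54.165 + 12.476 = 66.641 kPa.
σ'_f = 66.641 > σ'_p = 57.7 kPa, so the stress path crosses the preconsolidation pressure — recompression up to σ'_p, then virgin compression beyond:
S_c = H/(1+e₀)·[C_r·log₁₀(σ'_p/σ'_0) + C_c·log₁₀(σ'_f/σ'_p)]
    = 3/2.25 × [0.078×log₁₀(57.7/54.165) + 0.31×log₁₀(66.641/57.7)]
    = 1.3333 × [0.0021417 + 0.019395] = 0.02871 m

S_c ≈ 0.0287 m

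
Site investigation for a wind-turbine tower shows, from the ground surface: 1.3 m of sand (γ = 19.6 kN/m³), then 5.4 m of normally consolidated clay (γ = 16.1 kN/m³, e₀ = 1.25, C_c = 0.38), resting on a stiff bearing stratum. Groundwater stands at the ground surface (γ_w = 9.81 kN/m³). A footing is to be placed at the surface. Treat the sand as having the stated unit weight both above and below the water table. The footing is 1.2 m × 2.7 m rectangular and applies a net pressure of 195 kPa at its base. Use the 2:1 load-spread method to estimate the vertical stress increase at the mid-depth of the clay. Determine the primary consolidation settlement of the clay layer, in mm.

S_c ≈ 189 mm

Mid-depth of clay below the ground surface: z = 1.3 + 5.4/2 = 4 m.
Total vertical stress at mid-clay: σ_v = 19.6×1.3 + 16.1×2.7 = 68.95 kPa.
Pore pressure: u = 9.81×(4 − 0) = 39.24 kPa.
Initial effective stress: σ'_0 = σ_v − u = 68.95 − 39.24 = 29.71 kPa.
Stress increase at mid-clay by the 2:1 spreading method:
Δσ = qBL/((B+z)(L+z)) = 195×1.2×2.7/((1.2+4)(2.7+4)) = 18.134 kPa
Final effective stress: σ'_f = σ'_0 + Δσ = 29.71 + 18.134 = 47.844 kPa.
Normally consolidated clay, so the full stress increment lies on the virgin compression line:
S_c = C_c·H/(1+e₀)·log₁₀(σ'_f/σ'_0) = 0.38×5.4/(1+1.25)×log₁₀(47.844/29.71)
    = 0.912 × 0.20692 = 0.1887 m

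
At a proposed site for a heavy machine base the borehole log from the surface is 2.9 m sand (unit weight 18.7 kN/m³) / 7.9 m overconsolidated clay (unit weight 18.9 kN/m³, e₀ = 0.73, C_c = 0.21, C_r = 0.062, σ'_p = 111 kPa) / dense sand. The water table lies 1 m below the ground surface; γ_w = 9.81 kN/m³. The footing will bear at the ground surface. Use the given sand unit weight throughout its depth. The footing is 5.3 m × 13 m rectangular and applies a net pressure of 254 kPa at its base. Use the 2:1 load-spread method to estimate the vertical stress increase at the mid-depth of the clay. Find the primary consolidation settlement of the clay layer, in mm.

S_c ≈ 163 mm

Mid-depth of clay below the ground surface: z = 2.9 + 7.9/2 = 6.85 m.
Total vertical stress at mid-clay: σ_v = 18.7×2.9 + 18.9×3.95 = 128.88 kPa.
Pore pressure: u = 9.81×(6.85 − 1) = 57.389 kPa.
Initial effective stress: σ'_0 = σ_v − u = 128.88 − 57.389 = 71.491 kPa.
Stress increase at mid-clay by the 2:1 spreading method:
Δσ = qBL/((B+z)(L+z)) = 254×5.3×13/((5.3+6.85)(13+6.85)) = 72.563 kPa
Final effective stress: σ'_f = 71.491 + 72.563 = 144.05 kPa.
σ'_f = 144.05 > σ'_p = 111 kPa, so the stress path crosses the preconsolidation pressure — recompression up to σ'_p, then virgin compression beyond:
S_c = H/(1+e₀)·[C_r·log₁₀(σ'_p/σ'_0) + C_c·log₁₀(σ'_f/σ'_p)]
    = 7.9/1.73 × [0.062×log₁₀(111/71.491) + 0.21×log₁₀(144.05/111)]
    = 4.5665 × [0.011846 + 0.02377] = 0.1626 m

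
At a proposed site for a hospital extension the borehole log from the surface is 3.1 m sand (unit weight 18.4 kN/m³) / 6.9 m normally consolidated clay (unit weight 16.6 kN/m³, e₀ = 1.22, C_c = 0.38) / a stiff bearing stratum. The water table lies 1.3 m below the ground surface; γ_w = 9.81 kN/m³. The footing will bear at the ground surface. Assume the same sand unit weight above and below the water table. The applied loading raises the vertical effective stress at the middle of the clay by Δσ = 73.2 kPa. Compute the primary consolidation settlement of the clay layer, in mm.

Mid-depth of clay below the ground surface: z = 3.1 + 6.9/2 = 6.55 m.
Total vertical stress at mid-clay: σ_v = 18.4×3.1 + 16.6×3.45 = 114.31 kPa.
Pore pressure: u = 9.81×(6.55 − 1.3) = 51.503 kPa.
Initial effective stress: σ'_0 = σ_v − u = 114.31 − 51.503 = 62.807 kPa.
Final effective stress: σ'_f = σ'_0 + Δσ = 62.807 + 73.2 = 136.01 kPa.
Normally consolidated clay, so the full stress increment lies on the virgin compression line:
S_c = C_c·H/(1+e₀)·log₁₀(σ'_f/σ'_0) = 0.38×6.9/(1+1.22)×log₁₀(136.01/62.807)
    = 1.1811 × 0.33556 = 0.3963 m

S_c ≈ 396 mm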